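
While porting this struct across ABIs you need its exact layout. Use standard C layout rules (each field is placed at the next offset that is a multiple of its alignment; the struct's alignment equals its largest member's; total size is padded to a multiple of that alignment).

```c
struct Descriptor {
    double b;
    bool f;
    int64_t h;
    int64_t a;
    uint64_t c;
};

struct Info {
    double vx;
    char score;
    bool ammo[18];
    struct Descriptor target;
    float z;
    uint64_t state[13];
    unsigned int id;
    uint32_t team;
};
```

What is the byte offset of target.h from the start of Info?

48

Descriptor: @0: b [8B, align 8] → 8; @8: f [1B, align 1] → 9; +7 pad (align 8); @16: h [8B, align 8] → 24; @24: a [8B, align 8] → 32; @32: c [8B, align 8] → 40; size 40, align 8
@0: vx [8B, align 8] → 8
@8: score [1B, align 1] → 9
@9: ammo [18B, align 1] → 27
+5 pad (align 8)
@32: target [40B, align 8] → 72
within Descriptor: h at 16
32 + 16 = 48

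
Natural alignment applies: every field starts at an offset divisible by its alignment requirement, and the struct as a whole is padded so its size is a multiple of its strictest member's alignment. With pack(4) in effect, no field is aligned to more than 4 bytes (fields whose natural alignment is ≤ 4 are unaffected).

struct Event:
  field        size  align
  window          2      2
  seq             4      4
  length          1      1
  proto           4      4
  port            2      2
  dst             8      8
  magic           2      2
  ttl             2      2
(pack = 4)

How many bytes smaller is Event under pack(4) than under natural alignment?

8

natural layout:
  window at 0 (size 2, align 2) → ends 2
  pad 2 to align 4 for seq
  seq at 4 (size 4, align 4) → ends 8
  length at 8 (size 1, align 1) → ends 9
  pad 3 to align 4 for proto
  proto at 12 (size 4, align 4) → ends 16
  port at 16 (size 2, align 2) → ends 18
  pad 6 to align 8 for dst
  dst at 24 (size 8, align 8) → ends 32
  magic at 32 (size 2, align 2) → ends 34
  ttl at 34 (size 2, align 2) → ends 36
  tail pad 4 to reach multiple of 8
  total 40 bytes, alignment 8
packed(4) layout:
  window at 0 (size 2, align 2) → ends 2
  pad 2 to align 4 for seq
  seq at 4 (size 4, align 4) → ends 8
  length at 8 (size 1, align 1) → ends 9
  pad 3 to align 4 for proto
  proto at 12 (size 4, align 4) → ends 16
  port at 16 (size 2, align 2) → ends 18
  pad 2 to align 4 for dst
  dst at 20 (size 8, align 4) → ends 28
  magic at 28 (size 2, align 2) → ends 30
  ttl at 30 (size 2, align 2) → ends 32
  total 32 bytes, alignment 4
40 − 32 = 8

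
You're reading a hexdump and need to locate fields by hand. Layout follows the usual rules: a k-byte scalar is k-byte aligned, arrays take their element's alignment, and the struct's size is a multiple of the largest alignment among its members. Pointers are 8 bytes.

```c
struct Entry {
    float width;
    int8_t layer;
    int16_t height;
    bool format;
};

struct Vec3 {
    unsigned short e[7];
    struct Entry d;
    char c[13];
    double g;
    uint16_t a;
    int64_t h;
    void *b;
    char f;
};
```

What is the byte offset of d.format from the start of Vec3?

24

Entry: @0: width [4B, align 4] → 4; @4: layer [1B, align 1] → 5; +1 pad (align 2); @6: height [2B, align 2] → 8; @8: format [1B, align 1] → 9; +3 tail pad (align 4); size 12, align 4
@0: e [14B, align 2] → 14
+2 pad (align 4)
@16: d [12B, align 4] → 28
within Entry: format at 8
16 + 8 = 24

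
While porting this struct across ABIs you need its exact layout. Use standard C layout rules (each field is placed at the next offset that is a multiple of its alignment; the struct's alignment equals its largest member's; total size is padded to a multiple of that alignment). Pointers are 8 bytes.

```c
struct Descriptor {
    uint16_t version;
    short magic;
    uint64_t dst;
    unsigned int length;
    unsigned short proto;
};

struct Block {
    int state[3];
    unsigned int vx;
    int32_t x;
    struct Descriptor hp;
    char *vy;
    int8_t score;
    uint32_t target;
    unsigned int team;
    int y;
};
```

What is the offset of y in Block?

Descriptor: @0: version [2B, align 2] → 2; @2: magic [2B, align 2] → 4; +4 pad (align 8); @8: dst [8B, align 8] → 16; @16: length [4B, align 4] → 20; @20: proto [2B, align 2] → 22; +2 tail pad (align 8); size 24, align 8
@0: state [12B, align 4] → 12
@12: vx [4B, align 4] → 16
@16: x [4B, align 4] → 20
+4 pad (align 8)
@24: hp [24B, align 8] → 48
@48: vy [8B, align 8] → 56
@56: score [1B, align 1] → 57
+3 pad (align 4)
@60: target [4B, align 4] → 64
@64: team [4B, align 4] → 68
@68: y [4B, align 4] → 72

68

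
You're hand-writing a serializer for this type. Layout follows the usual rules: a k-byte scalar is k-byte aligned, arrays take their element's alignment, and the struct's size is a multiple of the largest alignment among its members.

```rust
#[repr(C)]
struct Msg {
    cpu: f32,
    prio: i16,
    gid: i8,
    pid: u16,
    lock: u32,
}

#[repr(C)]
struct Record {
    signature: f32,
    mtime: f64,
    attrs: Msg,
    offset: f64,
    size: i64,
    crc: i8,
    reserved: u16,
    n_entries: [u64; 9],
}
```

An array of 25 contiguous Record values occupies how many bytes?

Msg: @0: cpu [4B, align 4] → 4; @4: prio [2B, align 2] → 6; @6: gid [1B, align 1] → 7; +1 pad (align 2); @8: pid [2B, align 2] → 10; +2 pad (align 4); @12: lock [4B, align 4] → 16; size 16, align 4
@0: signature [4B, align 4] → 4
+4 pad (align 8)
@8: mtime [8B, align 8] → 16
@16: attrs [16B, align 4] → 32
@32: offset [8B, align 8] → 40
@40: size [8B, align 8] → 48
@48: crc [1B, align 1] → 49
+1 pad (align 2)
@50: reserved [2B, align 2] → 52
+4 pad (align 8)
@56: n_entries [72B, align 8] → 128
size 128, align 8
array of 25: 25 × 128 = 3200

3200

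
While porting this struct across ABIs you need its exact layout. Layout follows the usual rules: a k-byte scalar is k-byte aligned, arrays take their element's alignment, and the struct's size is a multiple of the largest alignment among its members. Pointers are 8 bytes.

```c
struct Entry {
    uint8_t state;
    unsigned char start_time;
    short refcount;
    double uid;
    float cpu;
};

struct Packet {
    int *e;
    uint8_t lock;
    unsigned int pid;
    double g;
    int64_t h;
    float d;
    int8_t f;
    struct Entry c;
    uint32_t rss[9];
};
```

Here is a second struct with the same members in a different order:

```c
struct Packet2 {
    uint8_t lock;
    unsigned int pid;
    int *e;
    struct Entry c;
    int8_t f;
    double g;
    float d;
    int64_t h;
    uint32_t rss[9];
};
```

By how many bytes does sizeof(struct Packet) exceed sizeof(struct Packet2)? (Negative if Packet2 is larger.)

Entry: state at 0 (size 1, align 1) → ends 1; start_time at 1 (size 1, align 1) → ends 2; refcount at 2 (size 2, align 2) → ends 4; pad 4 to align 8 for uid; uid at 8 (size 8, align 8) → ends 16; cpu at 16 (size 4, align 4) → ends 20; tail pad 4 to reach multiple of 8; total 24 bytes, alignment 8
e at 0 (size 8, align 8) → ends 8
lock at 8 (size 1, align 1) → ends 9
pad 3 to align 4 for pid
pid at 12 (size 4, align 4) → ends 16
g at 16 (size 8, align 8) → ends 24
h at 24 (size 8, align 8) → ends 32
d at 32 (size 4, align 4) → ends 36
f at 36 (size 1, align 1) → ends 37
pad 3 to align 8 for c
c at 40 (size 24, align 8) → ends 64
rss at 64 (size 36, align 4) → ends 100
tail pad 4 to reach multiple of 8
total 104 bytes, alignment 8
— Packet2 —
lock at 0 (size 1, align 1) → ends 1
pad 3 to align 4 for pid
pid at 4 (size 4, align 4) → ends 8
e at 8 (size 8, align 8) → ends 16
c at 16 (size 24, align 8) → ends 40
f at 40 (size 1, align 1) → ends 41
pad 7 to align 8 for g
g at 48 (size 8, align 8) → ends 56
d at 56 (size 4, align 4) → ends 60
pad 4 to align 8 for h
h at 64 (size 8, align 8) → ends 72
rss at 72 (size 36, align 4) → ends 108
tail pad 4 to reach multiple of 8
total 112 bytes, alignment 8
104 − 112 = -8

-8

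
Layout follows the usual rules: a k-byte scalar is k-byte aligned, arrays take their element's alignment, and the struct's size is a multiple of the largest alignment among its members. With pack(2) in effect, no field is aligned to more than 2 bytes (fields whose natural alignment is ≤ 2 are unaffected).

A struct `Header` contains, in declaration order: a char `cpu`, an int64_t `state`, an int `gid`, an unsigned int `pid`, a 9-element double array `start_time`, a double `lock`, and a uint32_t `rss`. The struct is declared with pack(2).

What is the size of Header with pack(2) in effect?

@0: cpu [1B, align 1] → 1
+1 pad (align 2)
@2: state [8B, align 2] → 10
@10: gid [4B, align 2] → 14
@14: pid [4B, align 2] → 18
@18: start_time [72B, align 2] → 90
@90: lock [8B, align 2] → 98
@98: rss [4B, align 2] → 102
size 102, align 2

102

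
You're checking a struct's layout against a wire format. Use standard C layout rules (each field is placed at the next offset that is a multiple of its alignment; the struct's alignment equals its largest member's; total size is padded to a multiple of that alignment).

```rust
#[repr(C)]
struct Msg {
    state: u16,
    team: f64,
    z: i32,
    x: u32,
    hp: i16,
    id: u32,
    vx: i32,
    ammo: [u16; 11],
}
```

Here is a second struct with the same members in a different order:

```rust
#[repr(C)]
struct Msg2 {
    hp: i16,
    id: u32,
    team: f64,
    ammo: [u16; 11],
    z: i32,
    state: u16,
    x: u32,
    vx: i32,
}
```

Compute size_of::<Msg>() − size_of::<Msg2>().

8

state at 0 (size 2, align 2) → ends 2
pad 6 to align 8 for team
team at 8 (size 8, align 8) → ends 16
z at 16 (size 4, align 4) → ends 20
x at 20 (size 4, align 4) → ends 24
hp at 24 (size 2, align 2) → ends 26
pad 2 to align 4 for id
id at 28 (size 4, align 4) → ends 32
vx at 32 (size 4, align 4) → ends 36
ammo at 36 (size 22, align 2) → ends 58
tail pad 6 to reach multiple of 8
total 64 bytes, alignment 8
— Msg2 —
hp at 0 (size 2, align 2) → ends 2
pad 2 to align 4 for id
id at 4 (size 4, align 4) → ends 8
team at 8 (size 8, align 8) → ends 16
ammo at 16 (size 22, align 2) → ends 38
pad 2 to align 4 for z
z at 40 (size 4, align 4) → ends 44
state at 44 (size 2, align 2) → ends 46
pad 2 to align 4 for x
x at 48 (size 4, align 4) → ends 52
vx at 52 (size 4, align 4) → ends 56
total 56 bytes, alignment 8
64 − 56 = 8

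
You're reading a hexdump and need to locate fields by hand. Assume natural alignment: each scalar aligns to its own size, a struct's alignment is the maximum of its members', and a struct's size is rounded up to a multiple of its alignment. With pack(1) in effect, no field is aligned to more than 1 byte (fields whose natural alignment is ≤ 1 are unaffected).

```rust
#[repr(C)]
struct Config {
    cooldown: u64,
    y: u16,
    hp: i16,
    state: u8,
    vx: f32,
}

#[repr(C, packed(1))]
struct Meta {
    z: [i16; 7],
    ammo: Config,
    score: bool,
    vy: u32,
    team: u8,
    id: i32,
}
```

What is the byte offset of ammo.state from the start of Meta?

Config: 0..8  cooldown  (8B, 8-aligned); 8..10  y  (2B, 2-aligned); 10..12  hp  (2B, 2-aligned); 12..13  state  (1B, 1-aligned); 13..16  -- padding (3B); 16..20  vx  (4B, 4-aligned); 20..24  -- tail padding (4B); sizeof = 24, alignof = 8
0..14  z  (14B, 1-aligned)
14..38  ammo  (24B, 1-aligned)
within Config: state at 12
14 + 12 = 26

26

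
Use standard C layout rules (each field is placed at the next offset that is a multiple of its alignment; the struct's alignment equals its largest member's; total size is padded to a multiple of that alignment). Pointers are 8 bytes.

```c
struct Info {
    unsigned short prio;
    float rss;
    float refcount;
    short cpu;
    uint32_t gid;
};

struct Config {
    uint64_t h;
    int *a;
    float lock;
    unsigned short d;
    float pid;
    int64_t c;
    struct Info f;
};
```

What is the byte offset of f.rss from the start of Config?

44

Info: @0: prio [2B, align 2] → 2; +2 pad (align 4); @4: rss [4B, align 4] → 8; @8: refcount [4B, align 4] → 12; @12: cpu [2B, align 2] → 14; +2 pad (align 4); @16: gid [4B, align 4] → 20; size 20, align 4
@0: h [8B, align 8] → 8
@8: a [8B, align 8] → 16
@16: lock [4B, align 4] → 20
@20: d [2B, align 2] → 22
+2 pad (align 4)
@24: pid [4B, align 4] → 28
+4 pad (align 8)
@32: c [8B, align 8] → 40
@40: f [20B, align 4] → 60
within Info: rss at 4
40 + 4 = 44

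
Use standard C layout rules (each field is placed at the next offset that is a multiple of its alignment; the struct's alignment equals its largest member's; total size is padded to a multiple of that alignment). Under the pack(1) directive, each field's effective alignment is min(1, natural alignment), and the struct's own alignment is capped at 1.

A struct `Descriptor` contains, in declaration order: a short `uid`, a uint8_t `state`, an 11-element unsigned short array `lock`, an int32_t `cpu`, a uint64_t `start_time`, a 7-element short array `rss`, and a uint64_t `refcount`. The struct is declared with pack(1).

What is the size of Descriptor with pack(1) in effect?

0..2  uid  (2B, 1-aligned)
2..3  state  (1B, 1-aligned)
3..25  lock  (22B, 1-aligned)
25..29  cpu  (4B, 1-aligned)
29..37  start_time  (8B, 1-aligned)
37..51  rss  (14B, 1-aligned)
51..59  refcount  (8B, 1-aligned)
sizeof = 59, alignof = 1

59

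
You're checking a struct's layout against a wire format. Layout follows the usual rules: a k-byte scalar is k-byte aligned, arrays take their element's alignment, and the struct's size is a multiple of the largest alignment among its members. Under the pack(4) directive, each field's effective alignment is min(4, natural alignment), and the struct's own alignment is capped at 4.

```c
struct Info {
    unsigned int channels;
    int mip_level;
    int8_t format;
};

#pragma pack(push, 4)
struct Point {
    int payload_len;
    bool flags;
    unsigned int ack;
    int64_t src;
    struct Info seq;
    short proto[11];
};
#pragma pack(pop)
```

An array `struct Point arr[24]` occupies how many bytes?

1344

Info: @0: channels [4B, align 4] → 4; @4: mip_level [4B, align 4] → 8; @8: format [1B, align 1] → 9; +3 tail pad (align 4); size 12, align 4
@0: payload_len [4B, align 4] → 4
@4: flags [1B, align 1] → 5
+3 pad (align 4)
@8: ack [4B, align 4] → 12
@12: src [8B, align 4] → 20
@20: seq [12B, align 4] → 32
@32: proto [22B, align 2] → 54
+2 tail pad (align 4)
size 56, align 4
array of 24: 24 × 56 = 1344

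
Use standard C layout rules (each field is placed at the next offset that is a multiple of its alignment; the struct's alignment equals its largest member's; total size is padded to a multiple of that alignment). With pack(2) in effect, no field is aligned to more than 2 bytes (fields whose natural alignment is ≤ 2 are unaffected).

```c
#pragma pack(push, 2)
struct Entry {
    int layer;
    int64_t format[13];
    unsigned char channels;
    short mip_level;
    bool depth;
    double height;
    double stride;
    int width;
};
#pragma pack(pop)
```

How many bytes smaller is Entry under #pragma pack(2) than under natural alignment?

10

natural layout:
  0..4  layer  (4B, 4-aligned)
  4..8  -- padding (4B)
  8..112  format  (104B, 8-aligned)
  112..113  channels  (1B, 1-aligned)
  113..114  -- padding (1B)
  114..116  mip_level  (2B, 2-aligned)
  116..117  depth  (1B, 1-aligned)
  117..120  -- padding (3B)
  120..128  height  (8B, 8-aligned)
  128..136  stride  (8B, 8-aligned)
  136..140  width  (4B, 4-aligned)
  140..144  -- tail padding (4B)
  sizeof = 144, alignof = 8
packed(2) layout:
  0..4  layer  (4B, 2-aligned)
  4..108  format  (104B, 2-aligned)
  108..109  channels  (1B, 1-aligned)
  109..110  -- padding (1B)
  110..112  mip_level  (2B, 2-aligned)
  112..113  depth  (1B, 1-aligned)
  113..114  -- padding (1B)
  114..122  height  (8B, 2-aligned)
  122..130  stride  (8B, 2-aligned)
  130..134  width  (4B, 2-aligned)
  sizeof = 134, alignof = 2
144 − 134 = 10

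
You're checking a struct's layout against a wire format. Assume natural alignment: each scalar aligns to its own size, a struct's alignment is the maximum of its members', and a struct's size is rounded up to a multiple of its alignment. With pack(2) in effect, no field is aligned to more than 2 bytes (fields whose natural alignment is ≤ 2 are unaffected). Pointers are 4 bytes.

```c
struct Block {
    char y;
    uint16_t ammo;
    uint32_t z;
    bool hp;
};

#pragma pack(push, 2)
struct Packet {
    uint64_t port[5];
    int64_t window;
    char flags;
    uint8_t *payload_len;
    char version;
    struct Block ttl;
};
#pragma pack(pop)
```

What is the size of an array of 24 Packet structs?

1632

Block: @0: y [1B, align 1] → 1; +1 pad (align 2); @2: ammo [2B, align 2] → 4; @4: z [4B, align 4] → 8; @8: hp [1B, align 1] → 9; +3 tail pad (align 4); size 12, align 4
@0: port [40B, align 2] → 40
@40: window [8B, align 2] → 48
@48: flags [1B, align 1] → 49
+1 pad (align 2)
@50: payload_len [4B, align 2] → 54
@54: version [1B, align 1] → 55
+1 pad (align 2)
@56: ttl [12B, align 2] → 68
size 68, align 2
array of 24: 24 × 68 = 1632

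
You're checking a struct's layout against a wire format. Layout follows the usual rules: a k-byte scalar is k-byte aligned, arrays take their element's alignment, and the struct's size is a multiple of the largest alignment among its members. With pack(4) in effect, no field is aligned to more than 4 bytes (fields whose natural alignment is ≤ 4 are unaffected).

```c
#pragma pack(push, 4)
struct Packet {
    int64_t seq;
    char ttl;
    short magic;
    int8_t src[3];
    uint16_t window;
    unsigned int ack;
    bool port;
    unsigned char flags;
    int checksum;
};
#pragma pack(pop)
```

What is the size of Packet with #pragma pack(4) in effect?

0..8  seq  (8B, 4-aligned)
8..9  ttl  (1B, 1-aligned)
9..10  -- padding (1B)
10..12  magic  (2B, 2-aligned)
12..15  src  (3B, 1-aligned)
15..16  -- padding (1B)
16..18  window  (2B, 2-aligned)
18..20  -- padding (2B)
20..24  ack  (4B, 4-aligned)
24..25  port  (1B, 1-aligned)
25..26  flags  (1B, 1-aligned)
26..28  -- padding (2B)
28..32  checksum  (4B, 4-aligned)
sizeof = 32, alignof = 4

32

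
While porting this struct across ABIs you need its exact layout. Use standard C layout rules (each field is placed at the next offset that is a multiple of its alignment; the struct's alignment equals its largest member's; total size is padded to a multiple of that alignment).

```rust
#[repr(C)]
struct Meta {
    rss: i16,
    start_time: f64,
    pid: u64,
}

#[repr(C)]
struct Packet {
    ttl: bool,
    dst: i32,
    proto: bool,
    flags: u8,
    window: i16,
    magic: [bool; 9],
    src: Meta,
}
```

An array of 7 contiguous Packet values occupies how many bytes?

Meta: @0: rss [2B, align 2] → 2; +6 pad (align 8); @8: start_time [8B, align 8] → 16; @16: pid [8B, align 8] → 24; size 24, align 8
@0: ttl [1B, align 1] → 1
+3 pad (align 4)
@4: dst [4B, align 4] → 8
@8: proto [1B, align 1] → 9
@9: flags [1B, align 1] → 10
@10: window [2B, align 2] → 12
@12: magic [9B, align 1] → 21
+3 pad (align 8)
@24: src [24B, align 8] → 48
size 48, align 8
array of 7: 7 × 48 = 336

336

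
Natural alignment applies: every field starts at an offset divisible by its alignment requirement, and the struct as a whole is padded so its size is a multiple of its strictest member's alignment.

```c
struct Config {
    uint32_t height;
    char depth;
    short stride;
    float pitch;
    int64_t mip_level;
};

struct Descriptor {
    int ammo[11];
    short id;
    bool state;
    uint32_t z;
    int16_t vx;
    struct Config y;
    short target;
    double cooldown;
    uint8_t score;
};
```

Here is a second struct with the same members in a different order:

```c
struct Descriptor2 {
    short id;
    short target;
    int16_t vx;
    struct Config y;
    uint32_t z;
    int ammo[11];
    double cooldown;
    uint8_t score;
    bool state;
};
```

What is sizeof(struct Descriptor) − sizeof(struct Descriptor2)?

Config: height at 0 (size 4, align 4) → ends 4; depth at 4 (size 1, align 1) → ends 5; pad 1 to align 2 for stride; stride at 6 (size 2, align 2) → ends 8; pitch at 8 (size 4, align 4) → ends 12; pad 4 to align 8 for mip_level; mip_level at 16 (size 8, align 8) → ends 24; total 24 bytes, alignment 8
ammo at 0 (size 44, align 4) → ends 44
id at 44 (size 2, align 2) → ends 46
state at 46 (size 1, align 1) → ends 47
pad 1 to align 4 for z
z at 48 (size 4, align 4) → ends 52
vx at 52 (size 2, align 2) → ends 54
pad 2 to align 8 for y
y at 56 (size 24, align 8) → ends 80
target at 80 (size 2, align 2) → ends 82
pad 6 to align 8 for cooldown
cooldown at 88 (size 8, align 8) → ends 96
score at 96 (size 1, align 1) → ends 97
tail pad 7 to reach multiple of 8
total 104 bytes, alignment 8
— Descriptor2 —
id at 0 (size 2, align 2) → ends 2
target at 2 (size 2, align 2) → ends 4
vx at 4 (size 2, align 2) → ends 6
pad 2 to align 8 for y
y at 8 (size 24, align 8) → ends 32
z at 32 (size 4, align 4) → ends 36
ammo at 36 (size 44, align 4) → ends 80
cooldown at 80 (size 8, align 8) → ends 88
score at 88 (size 1, align 1) → ends 89
state at 89 (size 1, align 1) → ends 90
tail pad 6 to reach multiple of 8
total 96 bytes, alignment 8
104 − 96 = 8

8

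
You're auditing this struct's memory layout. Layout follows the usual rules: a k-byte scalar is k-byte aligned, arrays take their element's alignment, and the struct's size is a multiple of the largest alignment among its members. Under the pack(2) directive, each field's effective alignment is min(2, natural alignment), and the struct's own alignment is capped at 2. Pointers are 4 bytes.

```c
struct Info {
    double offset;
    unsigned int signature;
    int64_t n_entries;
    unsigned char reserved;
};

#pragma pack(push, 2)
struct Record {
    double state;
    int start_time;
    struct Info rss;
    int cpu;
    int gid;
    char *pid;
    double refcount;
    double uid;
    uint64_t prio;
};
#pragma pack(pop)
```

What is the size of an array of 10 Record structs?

Info: 0..8  offset  (8B, 8-aligned); 8..12  signature  (4B, 4-aligned); 12..16  -- padding (4B); 16..24  n_entries  (8B, 8-aligned); 24..25  reserved  (1B, 1-aligned); 25..32  -- tail padding (7B); sizeof = 32, alignof = 8
0..8  state  (8B, 2-aligned)
8..12  start_time  (4B, 2-aligned)
12..44  rss  (32B, 2-aligned)
44..48  cpu  (4B, 2-aligned)
48..52  gid  (4B, 2-aligned)
52..56  pid  (4B, 2-aligned)
56..64  refcount  (8B, 2-aligned)
64..72  uid  (8B, 2-aligned)
72..80  prio  (8B, 2-aligned)
sizeof = 80, alignof = 2
array of 10: 10 × 80 = 800

800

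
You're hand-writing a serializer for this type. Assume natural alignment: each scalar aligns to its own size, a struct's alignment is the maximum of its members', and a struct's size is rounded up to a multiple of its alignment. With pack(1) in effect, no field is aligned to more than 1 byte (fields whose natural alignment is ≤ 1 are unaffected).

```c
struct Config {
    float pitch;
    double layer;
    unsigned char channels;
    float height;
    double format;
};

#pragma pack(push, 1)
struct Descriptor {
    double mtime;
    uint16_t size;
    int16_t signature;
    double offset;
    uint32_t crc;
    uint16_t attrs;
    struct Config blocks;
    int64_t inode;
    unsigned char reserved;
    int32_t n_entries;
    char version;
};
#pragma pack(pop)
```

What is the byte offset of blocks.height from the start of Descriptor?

Config: pitch at 0 (size 4, align 4) → ends 4; pad 4 to align 8 for layer; layer at 8 (size 8, align 8) → ends 16; channels at 16 (size 1, align 1) → ends 17; pad 3 to align 4 for height; height at 20 (size 4, align 4) → ends 24; format at 24 (size 8, align 8) → ends 32; total 32 bytes, alignment 8
mtime at 0 (size 8, align 1) → ends 8
size at 8 (size 2, align 1) → ends 10
signature at 10 (size 2, align 1) → ends 12
offset at 12 (size 8, align 1) → ends 20
crc at 20 (size 4, align 1) → ends 24
attrs at 24 (size 2, align 1) → ends 26
blocks at 26 (size 32, align 1) → ends 58
within Config: height at 20
26 + 20 = 46

46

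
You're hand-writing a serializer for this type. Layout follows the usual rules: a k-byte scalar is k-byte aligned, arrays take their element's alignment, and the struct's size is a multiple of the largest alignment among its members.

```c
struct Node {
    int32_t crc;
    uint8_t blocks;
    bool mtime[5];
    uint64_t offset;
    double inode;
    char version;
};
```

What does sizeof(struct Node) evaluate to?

0..4  crc  (4B, 4-aligned)
4..5  blocks  (1B, 1-aligned)
5..10  mtime  (5B, 1-aligned)
10..16  -- padding (6B)
16..24  offset  (8B, 8-aligned)
24..32  inode  (8B, 8-aligned)
32..33  version  (1B, 1-aligned)
33..40  -- tail padding (7B)
sizeof = 40, alignof = 8

40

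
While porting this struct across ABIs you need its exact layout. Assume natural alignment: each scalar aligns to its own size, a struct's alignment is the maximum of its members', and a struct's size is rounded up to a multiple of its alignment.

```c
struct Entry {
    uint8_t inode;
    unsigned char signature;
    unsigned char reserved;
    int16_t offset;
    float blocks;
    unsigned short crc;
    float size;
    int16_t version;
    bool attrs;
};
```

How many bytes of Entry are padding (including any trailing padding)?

inode at 0 (size 1, align 1) → ends 1
signature at 1 (size 1, align 1) → ends 2
reserved at 2 (size 1, align 1) → ends 3
pad 1 to align 2 for offset
offset at 4 (size 2, align 2) → ends 6
pad 2 to align 4 for blocks
blocks at 8 (size 4, align 4) → ends 12
crc at 12 (size 2, align 2) → ends 14
pad 2 to align 4 for size
size at 16 (size 4, align 4) → ends 20
version at 20 (size 2, align 2) → ends 22
attrs at 22 (size 1, align 1) → ends 23
tail pad 1 to reach multiple of 4
total 24 bytes, alignment 4
data bytes 18, size 24 → padding 6

6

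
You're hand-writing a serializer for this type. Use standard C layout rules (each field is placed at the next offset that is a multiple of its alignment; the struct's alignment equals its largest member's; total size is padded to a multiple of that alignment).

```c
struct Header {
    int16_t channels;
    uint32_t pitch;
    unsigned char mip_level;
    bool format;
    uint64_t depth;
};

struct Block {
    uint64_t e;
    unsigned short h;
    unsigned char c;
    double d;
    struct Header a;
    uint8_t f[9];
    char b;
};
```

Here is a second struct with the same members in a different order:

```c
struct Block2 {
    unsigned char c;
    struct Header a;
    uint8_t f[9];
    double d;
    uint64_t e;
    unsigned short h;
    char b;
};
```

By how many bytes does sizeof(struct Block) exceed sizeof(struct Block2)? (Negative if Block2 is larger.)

Header: 0..2  channels  (2B, 2-aligned); 2..4  -- padding (2B); 4..8  pitch  (4B, 4-aligned); 8..9  mip_level  (1B, 1-aligned); 9..10  format  (1B, 1-aligned); 10..16  -- padding (6B); 16..24  depth  (8B, 8-aligned); sizeof = 24, alignof = 8
0..8  e  (8B, 8-aligned)
8..10  h  (2B, 2-aligned)
10..11  c  (1B, 1-aligned)
11..16  -- padding (5B)
16..24  d  (8B, 8-aligned)
24..48  a  (24B, 8-aligned)
48..57  f  (9B, 1-aligned)
57..58  b  (1B, 1-aligned)
58..64  -- tail padding (6B)
sizeof = 64, alignof = 8
— Block2 —
0..1  c  (1B, 1-aligned)
1..8  -- padding (7B)
8..32  a  (24B, 8-aligned)
32..41  f  (9B, 1-aligned)
41..48  -- padding (7B)
48..56  d  (8B, 8-aligned)
56..64  e  (8B, 8-aligned)
64..66  h  (2B, 2-aligned)
66..67  b  (1B, 1-aligned)
67..72  -- tail padding (5B)
sizeof = 72, alignof = 8
64 − 72 = -8

-8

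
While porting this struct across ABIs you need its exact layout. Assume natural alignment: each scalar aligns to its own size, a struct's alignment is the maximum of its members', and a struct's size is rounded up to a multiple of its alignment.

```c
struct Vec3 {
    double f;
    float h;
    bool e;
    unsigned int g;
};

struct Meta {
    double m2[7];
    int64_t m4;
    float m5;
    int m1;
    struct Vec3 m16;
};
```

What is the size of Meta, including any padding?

Vec3: @0: f [8B, align 8] → 8; @8: h [4B, align 4] → 12; @12: e [1B, align 1] → 13; +3 pad (align 4); @16: g [4B, align 4] → 20; +4 tail pad (align 8); size 24, align 8
@0: m2 [56B, align 8] → 56
@56: m4 [8B, align 8] → 64
@64: m5 [4B, align 4] → 68
@68: m1 [4B, align 4] → 72
@72: m16 [24B, align 8] → 96
size 96, align 8

96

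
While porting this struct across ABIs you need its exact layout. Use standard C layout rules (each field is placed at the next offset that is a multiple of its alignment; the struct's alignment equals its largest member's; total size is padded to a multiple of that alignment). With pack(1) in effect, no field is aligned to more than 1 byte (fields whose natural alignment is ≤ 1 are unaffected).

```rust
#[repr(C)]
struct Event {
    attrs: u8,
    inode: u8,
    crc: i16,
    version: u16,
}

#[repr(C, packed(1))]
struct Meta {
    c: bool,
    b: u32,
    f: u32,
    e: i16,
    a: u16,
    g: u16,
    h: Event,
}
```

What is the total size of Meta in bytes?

21

Event: 0..1  attrs  (1B, 1-aligned); 1..2  inode  (1B, 1-aligned); 2..4  crc  (2B, 2-aligned); 4..6  version  (2B, 2-aligned); sizeof = 6, alignof = 2
0..1  c  (1B, 1-aligned)
1..5  b  (4B, 1-aligned)
5..9  f  (4B, 1-aligned)
9..11  e  (2B, 1-aligned)
11..13  a  (2B, 1-aligned)
13..15  g  (2B, 1-aligned)
15..21  h  (6B, 1-aligned)
sizeof = 21, alignof = 1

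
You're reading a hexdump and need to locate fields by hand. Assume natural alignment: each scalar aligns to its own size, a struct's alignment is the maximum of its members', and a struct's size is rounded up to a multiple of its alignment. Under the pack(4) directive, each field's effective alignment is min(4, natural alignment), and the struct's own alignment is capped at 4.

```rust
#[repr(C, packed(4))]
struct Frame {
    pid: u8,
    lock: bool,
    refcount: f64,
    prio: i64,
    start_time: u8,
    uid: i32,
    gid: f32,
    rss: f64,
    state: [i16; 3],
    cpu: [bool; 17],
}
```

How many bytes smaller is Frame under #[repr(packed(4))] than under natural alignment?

8

natural layout:
  pid at 0 (size 1, align 1) → ends 1
  lock at 1 (size 1, align 1) → ends 2
  pad 6 to align 8 for refcount
  refcount at 8 (size 8, align 8) → ends 16
  prio at 16 (size 8, align 8) → ends 24
  start_time at 24 (size 1, align 1) → ends 25
  pad 3 to align 4 for uid
  uid at 28 (size 4, align 4) → ends 32
  gid at 32 (size 4, align 4) → ends 36
  pad 4 to align 8 for rss
  rss at 40 (size 8, align 8) → ends 48
  state at 48 (size 6, align 2) → ends 54
  cpu at 54 (size 17, align 1) → ends 71
  tail pad 1 to reach multiple of 8
  total 72 bytes, alignment 8
packed(4) layout:
  pid at 0 (size 1, align 1) → ends 1
  lock at 1 (size 1, align 1) → ends 2
  pad 2 to align 4 for refcount
  refcount at 4 (size 8, align 4) → ends 12
  prio at 12 (size 8, align 4) → ends 20
  start_time at 20 (size 1, align 1) → ends 21
  pad 3 to align 4 for uid
  uid at 24 (size 4, align 4) → ends 28
  gid at 28 (size 4, align 4) → ends 32
  rss at 32 (size 8, align 4) → ends 40
  state at 40 (size 6, align 2) → ends 46
  cpu at 46 (size 17, align 1) → ends 63
  tail pad 1 to reach multiple of 4
  total 64 bytes, alignment 4
72 − 64 = 8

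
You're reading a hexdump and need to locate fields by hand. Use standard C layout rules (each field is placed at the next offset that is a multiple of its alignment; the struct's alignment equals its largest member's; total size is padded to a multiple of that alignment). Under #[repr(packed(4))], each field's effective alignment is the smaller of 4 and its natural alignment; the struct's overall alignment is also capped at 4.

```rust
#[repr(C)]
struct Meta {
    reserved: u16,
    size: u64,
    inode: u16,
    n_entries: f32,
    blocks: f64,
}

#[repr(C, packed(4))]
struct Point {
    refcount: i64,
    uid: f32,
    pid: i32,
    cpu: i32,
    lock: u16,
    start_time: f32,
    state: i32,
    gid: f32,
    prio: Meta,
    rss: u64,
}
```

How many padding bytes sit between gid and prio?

0

Meta: @0: reserved [2B, align 2] → 2; +6 pad (align 8); @8: size [8B, align 8] → 16; @16: inode [2B, align 2] → 18; +2 pad (align 4); @20: n_entries [4B, align 4] → 24; @24: blocks [8B, align 8] → 32; size 32, align 8
@0: refcount [8B, align 4] → 8
@8: uid [4B, align 4] → 12
@12: pid [4B, align 4] → 16
@16: cpu [4B, align 4] → 20
@20: lock [2B, align 2] → 22
+2 pad (align 4)
@24: start_time [4B, align 4] → 28
@28: state [4B, align 4] → 32
@32: gid [4B, align 4] → 36
@36: prio [32B, align 4] → 68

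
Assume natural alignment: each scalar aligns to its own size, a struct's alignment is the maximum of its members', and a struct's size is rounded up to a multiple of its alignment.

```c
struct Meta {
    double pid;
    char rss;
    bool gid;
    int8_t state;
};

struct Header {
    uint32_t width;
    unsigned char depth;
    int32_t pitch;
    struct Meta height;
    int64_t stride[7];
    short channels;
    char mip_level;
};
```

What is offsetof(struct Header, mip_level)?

Meta: @0: pid [8B, align 8] → 8; @8: rss [1B, align 1] → 9; @9: gid [1B, align 1] → 10; @10: state [1B, align 1] → 11; +5 tail pad (align 8); size 16, align 8
@0: width [4B, align 4] → 4
@4: depth [1B, align 1] → 5
+3 pad (align 4)
@8: pitch [4B, align 4] → 12
+4 pad (align 8)
@16: height [16B, align 8] → 32
@32: stride [56B, align 8] → 88
@88: channels [2B, align 2] → 90
@90: mip_level [1B, align 1] → 91

90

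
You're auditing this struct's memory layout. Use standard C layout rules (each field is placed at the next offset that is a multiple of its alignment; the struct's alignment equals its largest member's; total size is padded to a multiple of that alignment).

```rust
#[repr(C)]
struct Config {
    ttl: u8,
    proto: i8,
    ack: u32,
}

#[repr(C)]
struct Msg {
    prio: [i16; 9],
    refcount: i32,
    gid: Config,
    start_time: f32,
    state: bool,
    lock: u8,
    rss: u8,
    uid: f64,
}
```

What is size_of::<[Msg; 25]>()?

Config: @0: ttl [1B, align 1] → 1; @1: proto [1B, align 1] → 2; +2 pad (align 4); @4: ack [4B, align 4] → 8; size 8, align 4
@0: prio [18B, align 2] → 18
+2 pad (align 4)
@20: refcount [4B, align 4] → 24
@24: gid [8B, align 4] → 32
@32: start_time [4B, align 4] → 36
@36: state [1B, align 1] → 37
@37: lock [1B, align 1] → 38
@38: rss [1B, align 1] → 39
+1 pad (align 8)
@40: uid [8B, align 8] → 48
size 48, align 8
array of 25: 25 × 48 = 1200

1200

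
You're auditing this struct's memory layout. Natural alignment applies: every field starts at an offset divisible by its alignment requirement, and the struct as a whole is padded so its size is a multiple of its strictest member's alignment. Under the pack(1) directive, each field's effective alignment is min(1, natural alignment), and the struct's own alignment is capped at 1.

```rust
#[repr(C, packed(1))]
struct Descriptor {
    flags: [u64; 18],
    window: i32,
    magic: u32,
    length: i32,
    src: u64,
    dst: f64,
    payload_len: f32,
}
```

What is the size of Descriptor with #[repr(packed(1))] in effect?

0..144  flags  (144B, 1-aligned)
144..148  window  (4B, 1-aligned)
148..152  magic  (4B, 1-aligned)
152..156  length  (4B, 1-aligned)
156..164  src  (8B, 1-aligned)
164..172  dst  (8B, 1-aligned)
172..176  payload_len  (4B, 1-aligned)
sizeof = 176, alignof = 1

176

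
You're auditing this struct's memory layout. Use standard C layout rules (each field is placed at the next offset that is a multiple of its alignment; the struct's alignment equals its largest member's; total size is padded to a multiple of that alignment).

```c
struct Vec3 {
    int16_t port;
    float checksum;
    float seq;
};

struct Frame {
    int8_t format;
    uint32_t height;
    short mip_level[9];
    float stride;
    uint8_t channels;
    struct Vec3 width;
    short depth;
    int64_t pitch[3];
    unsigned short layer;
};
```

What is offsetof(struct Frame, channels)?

32

Vec3: port at 0 (size 2, align 2) → ends 2; pad 2 to align 4 for checksum; checksum at 4 (size 4, align 4) → ends 8; seq at 8 (size 4, align 4) → ends 12; total 12 bytes, alignment 4
format at 0 (size 1, align 1) → ends 1
pad 3 to align 4 for height
height at 4 (size 4, align 4) → ends 8
mip_level at 8 (size 18, align 2) → ends 26
pad 2 to align 4 for stride
stride at 28 (size 4, align 4) → ends 32
channels at 32 (size 1, align 1) → ends 33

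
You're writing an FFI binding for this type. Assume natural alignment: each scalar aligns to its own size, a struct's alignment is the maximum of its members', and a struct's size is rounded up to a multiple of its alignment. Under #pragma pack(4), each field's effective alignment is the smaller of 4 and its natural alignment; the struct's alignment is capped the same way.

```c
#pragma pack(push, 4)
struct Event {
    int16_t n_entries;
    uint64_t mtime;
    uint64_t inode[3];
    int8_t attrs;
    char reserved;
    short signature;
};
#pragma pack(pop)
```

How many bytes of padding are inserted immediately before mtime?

2

0..2  n_entries  (2B, 2-aligned)
2..4  -- padding (2B)
4..12  mtime  (8B, 4-aligned)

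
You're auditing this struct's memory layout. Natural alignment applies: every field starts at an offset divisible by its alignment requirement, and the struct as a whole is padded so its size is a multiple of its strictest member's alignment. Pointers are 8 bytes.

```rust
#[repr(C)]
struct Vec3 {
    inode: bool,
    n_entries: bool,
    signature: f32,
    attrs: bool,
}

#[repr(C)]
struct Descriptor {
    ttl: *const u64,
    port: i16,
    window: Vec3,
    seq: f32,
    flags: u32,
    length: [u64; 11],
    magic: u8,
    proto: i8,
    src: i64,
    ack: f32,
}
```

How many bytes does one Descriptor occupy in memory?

Vec3: inode at 0 (size 1, align 1) → ends 1; n_entries at 1 (size 1, align 1) → ends 2; pad 2 to align 4 for signature; signature at 4 (size 4, align 4) → ends 8; attrs at 8 (size 1, align 1) → ends 9; tail pad 3 to reach multiple of 4; total 12 bytes, alignment 4
ttl at 0 (size 8, align 8) → ends 8
port at 8 (size 2, align 2) → ends 10
pad 2 to align 4 for window
window at 12 (size 12, align 4) → ends 24
seq at 24 (size 4, align 4) → ends 28
flags at 28 (size 4, align 4) → ends 32
length at 32 (size 88, align 8) → ends 120
magic at 120 (size 1, align 1) → ends 121
proto at 121 (size 1, align 1) → ends 122
pad 6 to align 8 for src
src at 128 (size 8, align 8) → ends 136
ack at 136 (size 4, align 4) → ends 140
tail pad 4 to reach multiple of 8
total 144 bytes, alignment 8

144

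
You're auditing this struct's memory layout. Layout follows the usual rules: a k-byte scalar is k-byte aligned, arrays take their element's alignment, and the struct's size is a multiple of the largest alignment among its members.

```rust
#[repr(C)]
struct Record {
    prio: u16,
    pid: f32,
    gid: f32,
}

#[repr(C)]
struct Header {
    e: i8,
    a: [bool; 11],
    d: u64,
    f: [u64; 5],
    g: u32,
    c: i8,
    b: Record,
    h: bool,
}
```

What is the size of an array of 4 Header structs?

352

Record: prio at 0 (size 2, align 2) → ends 2; pad 2 to align 4 for pid; pid at 4 (size 4, align 4) → ends 8; gid at 8 (size 4, align 4) → ends 12; total 12 bytes, alignment 4
e at 0 (size 1, align 1) → ends 1
a at 1 (size 11, align 1) → ends 12
pad 4 to align 8 for d
d at 16 (size 8, align 8) → ends 24
f at 24 (size 40, align 8) → ends 64
g at 64 (size 4, align 4) → ends 68
c at 68 (size 1, align 1) → ends 69
pad 3 to align 4 for b
b at 72 (size 12, align 4) → ends 84
h at 84 (size 1, align 1) → ends 85
tail pad 3 to reach multiple of 8
total 88 bytes, alignment 8
array of 4: 4 × 88 = 352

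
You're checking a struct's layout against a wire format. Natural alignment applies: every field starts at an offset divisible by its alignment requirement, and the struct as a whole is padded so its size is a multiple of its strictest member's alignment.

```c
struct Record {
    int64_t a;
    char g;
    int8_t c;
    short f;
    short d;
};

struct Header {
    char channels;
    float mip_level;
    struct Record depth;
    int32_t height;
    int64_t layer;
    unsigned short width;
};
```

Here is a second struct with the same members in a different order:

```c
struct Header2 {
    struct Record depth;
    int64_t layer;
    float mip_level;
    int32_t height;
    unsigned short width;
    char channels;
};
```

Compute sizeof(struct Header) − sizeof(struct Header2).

Record: a at 0 (size 8, align 8) → ends 8; g at 8 (size 1, align 1) → ends 9; c at 9 (size 1, align 1) → ends 10; f at 10 (size 2, align 2) → ends 12; d at 12 (size 2, align 2) → ends 14; tail pad 2 to reach multiple of 8; total 16 bytes, alignment 8
channels at 0 (size 1, align 1) → ends 1
pad 3 to align 4 for mip_level
mip_level at 4 (size 4, align 4) → ends 8
depth at 8 (size 16, align 8) → ends 24
height at 24 (size 4, align 4) → ends 28
pad 4 to align 8 for layer
layer at 32 (size 8, align 8) → ends 40
width at 40 (size 2, align 2) → ends 42
tail pad 6 to reach multiple of 8
total 48 bytes, alignment 8
— Header2 —
depth at 0 (size 16, align 8) → ends 16
layer at 16 (size 8, align 8) → ends 24
mip_level at 24 (size 4, align 4) → ends 28
height at 28 (size 4, align 4) → ends 32
width at 32 (size 2, align 2) → ends 34
channels at 34 (size 1, align 1) → ends 35
tail pad 5 to reach multiple of 8
total 40 bytes, alignment 8
48 − 40 = 8

8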